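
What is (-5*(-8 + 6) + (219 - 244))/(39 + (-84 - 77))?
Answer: 15/122 ≈ 0.12295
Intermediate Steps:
(-5*(-8 + 6) + (219 - 244))/(39 + (-84 - 77)) = (-5*(-2) - 25)/(39 - 161) = (10 - 25)/(-122) = -15*(-1/122) = 15/122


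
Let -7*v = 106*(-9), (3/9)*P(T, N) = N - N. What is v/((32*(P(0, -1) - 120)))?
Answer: -159/4480 ≈ -0.035491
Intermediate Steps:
P(T, N) = 0 (P(T, N) = 3*(N - N) = 3*0 = 0)
v = 954/7 (v = -106*(-9)/7 = -1/7*(-954) = 954/7 ≈ 136.29)
v/((32*(P(0, -1) - 120))) = 954/(7*((32*(0 - 120)))) = 954/(7*((32*(-120)))) = (954/7)/(-3840) = (954/7)*(-1/3840) = -159/4480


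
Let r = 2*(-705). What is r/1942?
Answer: -705/971 ≈ -0.72606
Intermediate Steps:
r = -1410
r/1942 = -1410/1942 = -1410*1/1942 = -705/971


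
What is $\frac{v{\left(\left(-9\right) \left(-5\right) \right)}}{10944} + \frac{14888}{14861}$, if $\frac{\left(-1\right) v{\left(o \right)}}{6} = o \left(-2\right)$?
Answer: $\frac{4748867}{4517744} \approx 1.0512$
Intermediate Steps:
$v{\left(o \right)} = 12 o$ ($v{\left(o \right)} = - 6 o \left(-2\right) = - 6 \left(- 2 o\right) = 12 o$)
$\frac{v{\left(\left(-9\right) \left(-5\right) \right)}}{10944} + \frac{14888}{14861} = \frac{12 \left(\left(-9\right) \left(-5\right)\right)}{10944} + \frac{14888}{14861} = 12 \cdot 45 \cdot \frac{1}{10944} + 14888 \cdot \frac{1}{14861} = 540 \cdot \frac{1}{10944} + \frac{14888}{14861} = \frac{15}{304} + \frac{14888}{14861} = \frac{4748867}{4517744}$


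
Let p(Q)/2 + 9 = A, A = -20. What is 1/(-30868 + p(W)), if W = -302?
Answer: -1/30926 ≈ -3.2335e-5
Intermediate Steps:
p(Q) = -58 (p(Q) = -18 + 2*(-20) = -18 - 40 = -58)
1/(-30868 + p(W)) = 1/(-30868 - 58) = 1/(-30926) = -1/30926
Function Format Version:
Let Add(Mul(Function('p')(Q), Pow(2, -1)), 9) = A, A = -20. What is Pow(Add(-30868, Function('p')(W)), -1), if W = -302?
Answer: Rational(-1, 30926) ≈ -3.2335e-5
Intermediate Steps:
Function('p')(Q) = -58 (Function('p')(Q) = Add(-18, Mul(2, -20)) = Add(-18, -40) = -58)
Pow(Add(-30868, Function('p')(W)), -1) = Pow(Add(-30868, -58), -1) = Pow(-30926, -1) = Rational(-1, 30926)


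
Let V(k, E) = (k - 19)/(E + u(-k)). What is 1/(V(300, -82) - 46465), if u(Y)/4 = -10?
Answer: -122/5669011 ≈ -2.1521e-5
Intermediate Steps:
u(Y) = -40 (u(Y) = 4*(-10) = -40)
V(k, E) = (-19 + k)/(-40 + E) (V(k, E) = (k - 19)/(E - 40) = (-19 + k)/(-40 + E))
1/(V(300, -82) - 46465) = 1/((-19 + 300)/(-40 - 82) - 46465) = 1/(281/(-122) - 46465) = 1/(-1/122*281 - 46465) = 1/(-281/122 - 46465) = 1/(-5669011/122) = -122/5669011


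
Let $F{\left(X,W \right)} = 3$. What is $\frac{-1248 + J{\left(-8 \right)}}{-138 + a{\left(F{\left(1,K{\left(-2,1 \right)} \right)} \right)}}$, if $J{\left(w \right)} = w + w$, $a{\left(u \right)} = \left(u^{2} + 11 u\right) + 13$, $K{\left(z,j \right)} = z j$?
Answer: $\frac{1264}{83} \approx 15.229$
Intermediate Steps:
$K{\left(z,j \right)} = j z$
$a{\left(u \right)} = 13 + u^{2} + 11 u$
$J{\left(w \right)} = 2 w$
$\frac{-1248 + J{\left(-8 \right)}}{-138 + a{\left(F{\left(1,K{\left(-2,1 \right)} \right)} \right)}} = \frac{-1248 + 2 \left(-8\right)}{-138 + \left(13 + 3^{2} + 11 \cdot 3\right)} = \frac{-1248 - 16}{-138 + \left(13 + 9 + 33\right)} = - \frac{1264}{-138 + 55} = - \frac{1264}{-83} = \left(-1264\right) \left(- \frac{1}{83}\right) = \frac{1264}{83}$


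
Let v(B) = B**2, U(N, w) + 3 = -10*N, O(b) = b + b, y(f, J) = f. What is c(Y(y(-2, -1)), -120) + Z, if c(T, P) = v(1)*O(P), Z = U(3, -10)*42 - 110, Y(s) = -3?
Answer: -1736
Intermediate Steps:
O(b) = 2*b
U(N, w) = -3 - 10*N
Z = -1496 (Z = (-3 - 10*3)*42 - 110 = (-3 - 30)*42 - 110 = -33*42 - 110 = -1386 - 110 = -1496)
c(T, P) = 2*P (c(T, P) = 1**2*(2*P) = 1*(2*P) = 2*P)
c(Y(y(-2, -1)), -120) + Z = 2*(-120) - 1496 = -240 - 1496 = -1736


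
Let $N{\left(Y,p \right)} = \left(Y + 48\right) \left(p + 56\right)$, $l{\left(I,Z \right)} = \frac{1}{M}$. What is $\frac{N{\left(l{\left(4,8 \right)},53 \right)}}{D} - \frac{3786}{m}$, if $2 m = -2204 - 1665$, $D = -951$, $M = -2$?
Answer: $- \frac{25661551}{7358838} \approx -3.4872$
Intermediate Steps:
$l{\left(I,Z \right)} = - \frac{1}{2}$ ($l{\left(I,Z \right)} = \frac{1}{-2} = - \frac{1}{2}$)
$N{\left(Y,p \right)} = \left(48 + Y\right) \left(56 + p\right)$
$m = - \frac{3869}{2}$ ($m = \frac{-2204 - 1665}{2} = \frac{1}{2} \left(-3869\right) = - \frac{3869}{2} \approx -1934.5$)
$\frac{N{\left(l{\left(4,8 \right)},53 \right)}}{D} - \frac{3786}{m} = \frac{2688 + 48 \cdot 53 + 56 \left(- \frac{1}{2}\right) - \frac{53}{2}}{-951} - \frac{3786}{- \frac{3869}{2}} = \left(2688 + 2544 - 28 - \frac{53}{2}\right) \left(- \frac{1}{951}\right) - - \frac{7572}{3869} = \frac{10355}{2} \left(- \frac{1}{951}\right) + \frac{7572}{3869} = - \frac{10355}{1902} + \frac{7572}{3869} = - \frac{25661551}{7358838}$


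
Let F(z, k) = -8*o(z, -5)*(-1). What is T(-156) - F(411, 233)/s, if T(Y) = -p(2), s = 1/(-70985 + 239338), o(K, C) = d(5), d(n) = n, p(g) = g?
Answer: -6734122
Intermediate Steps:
o(K, C) = 5
s = 1/168353 ≈ 5.9399e-6
T(Y) = -2 (T(Y) = -1*2 = -2)
F(z, k) = 40 (F(z, k) = -8*5*(-1) = -40*(-1) = 40)
T(-156) - F(411, 233)/s = -2 - 40/1/168353 = -2 - 40*168353 = -2 - 1*6734120 = -2 - 6734120 = -6734122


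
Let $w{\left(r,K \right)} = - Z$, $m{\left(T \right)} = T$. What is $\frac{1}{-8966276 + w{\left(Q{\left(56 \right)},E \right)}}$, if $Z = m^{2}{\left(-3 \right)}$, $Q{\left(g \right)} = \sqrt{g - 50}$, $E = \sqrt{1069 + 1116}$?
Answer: $- \frac{1}{8966285} \approx -1.1153 \cdot 10^{-7}$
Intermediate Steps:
$E = \sqrt{2185} \approx 46.744$
$Q{\left(g \right)} = \sqrt{-50 + g}$
$Z = 9$ ($Z = \left(-3\right)^{2} = 9$)
$w{\left(r,K \right)} = -9$ ($w{\left(r,K \right)} = \left(-1\right) 9 = -9$)
$\frac{1}{-8966276 + w{\left(Q{\left(56 \right)},E \right)}} = \frac{1}{-8966276 - 9} = \frac{1}{-8966285} = - \frac{1}{8966285}$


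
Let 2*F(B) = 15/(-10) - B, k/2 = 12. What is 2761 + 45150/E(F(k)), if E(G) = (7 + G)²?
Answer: 2182969/529 ≈ 4126.6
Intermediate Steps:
k = 24 (k = 2*12 = 24)
F(B) = -¾ - B/2 (F(B) = (15/(-10) - B)/2 = (15*(-⅒) - B)/2 = (-3/2 - B)/2 = -¾ - B/2)
2761 + 45150/E(F(k)) = 2761 + 45150/((7 + (-¾ - ½*24))²) = 2761 + 45150/((7 + (-¾ - 12))²) = 2761 + 45150/((7 - 51/4)²) = 2761 + 45150/((-23/4)²) = 2761 + 45150/(529/16) = 2761 + 45150*(16/529) = 2761 + 722400/529 = 2182969/529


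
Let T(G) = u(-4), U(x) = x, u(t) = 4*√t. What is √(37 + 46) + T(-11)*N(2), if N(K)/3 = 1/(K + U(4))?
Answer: √83 + 4*I ≈ 9.1104 + 4.0*I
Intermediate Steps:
T(G) = 8*I (T(G) = 4*√(-4) = 4*(2*I) = 8*I)
N(K) = 3/(4 + K) (N(K) = 3/(K + 4) = 3/(4 + K))
√(37 + 46) + T(-11)*N(2) = √(37 + 46) + (8*I)*(3/(4 + 2)) = √83 + (8*I)*(3/6) = √83 + (8*I)*(3*(⅙)) = √83 + (8*I)*(½) = √83 + 4*I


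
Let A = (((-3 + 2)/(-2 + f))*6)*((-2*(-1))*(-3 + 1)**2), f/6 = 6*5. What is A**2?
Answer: 576/7921 ≈ 0.072718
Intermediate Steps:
f = 180 (f = 6*(6*5) = 6*30 = 180)
A = -24/89 (A = (((-3 + 2)/(-2 + 180))*6)*((-2*(-1))*(-3 + 1)**2) = (-1/178*6)*(2*(-2)**2) = (-1*1/178*6)*(2*4) = -1/178*6*8 = -3/89*8 = -24/89 ≈ -0.26966)
A**2 = (-24/89)**2 = 576/7921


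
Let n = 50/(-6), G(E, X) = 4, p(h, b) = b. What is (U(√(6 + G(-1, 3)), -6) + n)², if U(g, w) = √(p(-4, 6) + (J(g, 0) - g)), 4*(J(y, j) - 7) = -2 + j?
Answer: (50 - 3*√2*√(25 - 2*√10))²/36 ≈ 27.853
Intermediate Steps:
J(y, j) = 13/2 + j/4 (J(y, j) = 7 + (-2 + j)/4 = 7 + (-½ + j/4) = 13/2 + j/4)
n = -25/3 (n = 50*(-⅙) = -25/3 ≈ -8.3333)
U(g, w) = √(25/2 - g) (U(g, w) = √(6 + ((13/2 + (¼)*0) - g)) = √(6 + ((13/2 + 0) - g)) = √(6 + (13/2 - g)) = √(25/2 - g))
(U(√(6 + G(-1, 3)), -6) + n)² = (√(50 - 4*√(6 + 4))/2 - 25/3)² = (√(50 - 4*√10)/2 - 25/3)² = (-25/3 + √(50 - 4*√10)/2)²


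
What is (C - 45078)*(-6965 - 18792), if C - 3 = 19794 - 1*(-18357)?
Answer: 178341468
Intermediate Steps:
C = 38154 (C = 3 + (19794 - 1*(-18357)) = 3 + (19794 + 18357) = 3 + 38151 = 38154)
(C - 45078)*(-6965 - 18792) = (38154 - 45078)*(-6965 - 18792) = -6924*(-25757) = 178341468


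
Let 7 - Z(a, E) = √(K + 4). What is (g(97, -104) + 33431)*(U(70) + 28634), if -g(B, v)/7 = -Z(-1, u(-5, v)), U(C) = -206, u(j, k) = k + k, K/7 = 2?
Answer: 951769440 - 596988*√2 ≈ 9.5093e+8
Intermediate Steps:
K = 14 (K = 7*2 = 14)
u(j, k) = 2*k
Z(a, E) = 7 - 3*√2 (Z(a, E) = 7 - √(14 + 4) = 7 - √18 = 7 - 3*√2)
g(B, v) = 49 - 21*√2 (g(B, v) = -(-7)*(7 - 3*√2) = -7*(-7 + 3*√2) = 49 - 21*√2)
(g(97, -104) + 33431)*(U(70) + 28634) = ((49 - 21*√2) + 33431)*(-206 + 28634) = (33480 - 21*√2)*28428 = 951769440 - 596988*√2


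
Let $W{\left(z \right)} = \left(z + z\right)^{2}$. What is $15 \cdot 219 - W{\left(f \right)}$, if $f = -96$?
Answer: $-33579$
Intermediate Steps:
$W{\left(z \right)} = 4 z^{2}$ ($W{\left(z \right)} = \left(2 z\right)^{2} = 4 z^{2}$)
$15 \cdot 219 - W{\left(f \right)} = 15 \cdot 219 - 4 \left(-96\right)^{2} = 3285 - 4 \cdot 9216 = 3285 - 36864 = -33579$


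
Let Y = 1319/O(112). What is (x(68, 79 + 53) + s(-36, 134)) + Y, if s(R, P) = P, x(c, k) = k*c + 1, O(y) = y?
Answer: 1021751/112 ≈ 9122.8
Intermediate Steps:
x(c, k) = 1 + c*k (x(c, k) = c*k + 1 = 1 + c*k)
Y = 1319/112 ≈ 11.777
(x(68, 79 + 53) + s(-36, 134)) + Y = ((1 + 68*(79 + 53)) + 134) + 1319/112 = ((1 + 68*132) + 134) + 1319/112 = ((1 + 8976) + 134) + 1319/112 = (8977 + 134) + 1319/112 = 9111 + 1319/112 = 1021751/112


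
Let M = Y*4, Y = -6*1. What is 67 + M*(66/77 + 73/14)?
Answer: -551/7 ≈ -78.714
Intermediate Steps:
Y = -6
M = -24 (M = -6*4 = -24)
67 + M*(66/77 + 73/14) = 67 - 24*(66/77 + 73/14) = 67 - 24*(66*(1/77) + 73*(1/14)) = 67 - 24*(6/7 + 73/14) = 67 - 24*85/14 = 67 - 1020/7 = -551/7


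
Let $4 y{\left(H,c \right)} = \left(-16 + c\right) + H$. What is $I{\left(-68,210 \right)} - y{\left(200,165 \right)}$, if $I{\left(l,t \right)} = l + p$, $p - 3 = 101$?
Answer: $- \frac{205}{4} \approx -51.25$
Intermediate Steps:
$p = 104$ ($p = 3 + 101 = 104$)
$I{\left(l,t \right)} = 104 + l$ ($I{\left(l,t \right)} = l + 104 = 104 + l$)
$y{\left(H,c \right)} = -4 + \frac{H}{4} + \frac{c}{4}$ ($y{\left(H,c \right)} = \frac{\left(-16 + c\right) + H}{4} = \frac{-16 + H + c}{4} = -4 + \frac{H}{4} + \frac{c}{4}$)
$I{\left(-68,210 \right)} - y{\left(200,165 \right)} = \left(104 - 68\right) - \left(-4 + \frac{1}{4} \cdot 200 + \frac{1}{4} \cdot 165\right) = 36 - \left(-4 + 50 + \frac{165}{4}\right) = 36 - \frac{349}{4} = - \frac{205}{4}$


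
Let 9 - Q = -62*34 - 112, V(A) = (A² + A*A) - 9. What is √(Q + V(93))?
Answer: √19518 ≈ 139.71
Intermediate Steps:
V(A) = -9 + 2*A² (V(A) = (A² + A²) - 9 = 2*A² - 9 = -9 + 2*A²)
Q = 2229 (Q = 9 - (-62*34 - 112) = 9 - (-2108 - 112) = 9 - 1*(-2220) = 9 + 2220 = 2229)
√(Q + V(93)) = √(2229 + (-9 + 2*93²)) = √(2229 + (-9 + 2*8649)) = √(2229 + (-9 + 17298)) = √(2229 + 17289) = √19518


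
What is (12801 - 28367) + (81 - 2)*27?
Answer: -13433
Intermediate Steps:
(12801 - 28367) + (81 - 2)*27 = -15566 + 79*27 = -15566 + 2133 = -13433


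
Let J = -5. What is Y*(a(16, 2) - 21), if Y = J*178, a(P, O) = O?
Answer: 16910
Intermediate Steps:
Y = -890 (Y = -5*178 = -890)
Y*(a(16, 2) - 21) = -890*(2 - 21) = -890*(-19) = 16910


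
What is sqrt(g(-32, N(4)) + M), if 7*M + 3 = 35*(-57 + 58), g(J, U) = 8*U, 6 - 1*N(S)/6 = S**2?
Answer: 16*I*sqrt(91)/7 ≈ 21.804*I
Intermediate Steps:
N(S) = 36 - 6*S**2
M = 32/7 (M = -3/7 + (35*(-57 + 58))/7 = -3/7 + (35*1)/7 = -3/7 + (1/7)*35 = -3/7 + 5 = 32/7 ≈ 4.5714)
sqrt(g(-32, N(4)) + M) = sqrt(8*(36 - 6*4**2) + 32/7) = sqrt(8*(36 - 6*16) + 32/7) = sqrt(8*(36 - 96) + 32/7) = sqrt(8*(-60) + 32/7) = sqrt(-480 + 32/7) = sqrt(-3328/7) = 16*I*sqrt(91)/7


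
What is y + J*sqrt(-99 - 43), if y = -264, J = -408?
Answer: -264 - 408*I*sqrt(142) ≈ -264.0 - 4861.9*I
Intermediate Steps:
y + J*sqrt(-99 - 43) = -264 - 408*sqrt(-99 - 43) = -264 - 408*I*sqrt(142)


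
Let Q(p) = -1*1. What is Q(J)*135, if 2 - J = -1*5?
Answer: -135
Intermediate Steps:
J = 7 (J = 2 - (-1)*5 = 2 - 1*(-5) = 2 + 5 = 7)
Q(p) = -1
Q(J)*135 = -1*135 = -135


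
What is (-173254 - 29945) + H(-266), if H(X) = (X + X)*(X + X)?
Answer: 79825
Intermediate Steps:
H(X) = 4*X² (H(X) = (2*X)*(2*X) = 4*X²)
(-173254 - 29945) + H(-266) = (-173254 - 29945) + 4*(-266)² = -203199 + 4*70756 = -203199 + 283024 = 79825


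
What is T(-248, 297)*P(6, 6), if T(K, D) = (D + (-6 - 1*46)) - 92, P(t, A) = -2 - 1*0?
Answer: -306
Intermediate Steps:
P(t, A) = -2 (P(t, A) = -2 + 0 = -2)
T(K, D) = -144 + D (T(K, D) = (D + (-6 - 46)) - 92 = (D - 52) - 92 = (-52 + D) - 92 = -144 + D)
T(-248, 297)*P(6, 6) = (-144 + 297)*(-2) = 153*(-2) = -306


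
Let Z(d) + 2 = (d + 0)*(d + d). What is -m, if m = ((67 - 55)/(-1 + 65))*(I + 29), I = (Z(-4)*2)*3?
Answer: -627/16 ≈ -39.188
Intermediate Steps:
Z(d) = -2 + 2*d² (Z(d) = -2 + (d + 0)*(d + d) = -2 + d*(2*d) = -2 + 2*d²)
I = 180 (I = ((-2 + 2*(-4)²)*2)*3 = ((-2 + 2*16)*2)*3 = ((-2 + 32)*2)*3 = (30*2)*3 = 60*3 = 180)
m = 627/16 (m = ((67 - 55)/(-1 + 65))*(180 + 29) = (12/64)*209 = (12*(1/64))*209 = (3/16)*209 = 627/16 ≈ 39.188)
-m = -1*627/16 = -627/16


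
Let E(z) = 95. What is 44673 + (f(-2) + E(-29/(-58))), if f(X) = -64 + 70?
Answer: 44774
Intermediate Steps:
f(X) = 6
44673 + (f(-2) + E(-29/(-58))) = 44673 + (6 + 95) = 44673 + 101 = 44774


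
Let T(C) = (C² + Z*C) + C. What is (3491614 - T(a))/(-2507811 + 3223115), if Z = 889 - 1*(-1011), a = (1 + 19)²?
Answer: 1285607/357652 ≈ 3.5946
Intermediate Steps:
a = 400 (a = 20² = 400)
Z = 1900 (Z = 889 + 1011 = 1900)
T(C) = C² + 1901*C (T(C) = (C² + 1900*C) + C = C² + 1901*C)
(3491614 - T(a))/(-2507811 + 3223115) = (3491614 - 400*(1901 + 400))/(-2507811 + 3223115) = (3491614 - 400*2301)/715304 = (3491614 - 1*920400)*(1/715304) = (3491614 - 920400)*(1/715304) = 2571214*(1/715304) = 1285607/357652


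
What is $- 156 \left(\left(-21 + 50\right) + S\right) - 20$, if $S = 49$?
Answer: $-12188$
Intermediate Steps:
$- 156 \left(\left(-21 + 50\right) + S\right) - 20 = - 156 \left(\left(-21 + 50\right) + 49\right) - 20 = - 156 \left(29 + 49\right) - 20 = \left(-156\right) 78 - 20 = -12168 - 20 = -12188$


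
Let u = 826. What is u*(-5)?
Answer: -4130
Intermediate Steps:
u*(-5) = 826*(-5) = -4130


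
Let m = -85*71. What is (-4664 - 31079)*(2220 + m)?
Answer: 136359545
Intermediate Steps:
m = -6035
(-4664 - 31079)*(2220 + m) = (-4664 - 31079)*(2220 - 6035) = -35743*(-3815) = 136359545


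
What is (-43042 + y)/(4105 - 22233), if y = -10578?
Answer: 13405/4532 ≈ 2.9579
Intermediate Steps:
(-43042 + y)/(4105 - 22233) = (-43042 - 10578)/(4105 - 22233) = -53620/(-18128) = -53620*(-1/18128) = 13405/4532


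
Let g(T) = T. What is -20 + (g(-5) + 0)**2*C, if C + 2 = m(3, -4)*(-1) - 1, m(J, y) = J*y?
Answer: 205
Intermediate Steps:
C = 9 (C = -2 + ((3*(-4))*(-1) - 1) = -2 + (-12*(-1) - 1) = -2 + (12 - 1) = -2 + 11 = 9)
-20 + (g(-5) + 0)**2*C = -20 + (-5 + 0)**2*9 = -20 + (-5)**2*9 = -20 + 25*9 = -20 + 225 = 205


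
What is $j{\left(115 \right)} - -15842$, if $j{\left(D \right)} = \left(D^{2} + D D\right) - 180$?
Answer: $42112$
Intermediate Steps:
$j{\left(D \right)} = -180 + 2 D^{2}$ ($j{\left(D \right)} = \left(D^{2} + D^{2}\right) - 180 = 2 D^{2} - 180 = -180 + 2 D^{2}$)
$j{\left(115 \right)} - -15842 = \left(-180 + 2 \cdot 115^{2}\right) - -15842 = \left(-180 + 2 \cdot 13225\right) + 15842 = \left(-180 + 26450\right) + 15842 = 26270 + 15842 = 42112$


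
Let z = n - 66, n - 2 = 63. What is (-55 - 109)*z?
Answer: 164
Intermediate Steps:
n = 65 (n = 2 + 63 = 65)
z = -1 (z = 65 - 66 = -1)
(-55 - 109)*z = (-55 - 109)*(-1) = -164*(-1) = 164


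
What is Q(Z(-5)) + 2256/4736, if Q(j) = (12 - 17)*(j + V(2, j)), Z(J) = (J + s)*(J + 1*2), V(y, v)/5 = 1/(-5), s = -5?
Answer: -42779/296 ≈ -144.52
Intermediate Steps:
V(y, v) = -1 (V(y, v) = 5/(-5) = 5*(-⅕) = -1)
Z(J) = (-5 + J)*(2 + J) (Z(J) = (J - 5)*(J + 1*2) = (-5 + J)*(J + 2) = (-5 + J)*(2 + J))
Q(j) = 5 - 5*j (Q(j) = (12 - 17)*(j - 1) = -5*(-1 + j) = 5 - 5*j)
Q(Z(-5)) + 2256/4736 = (5 - 5*(-10 + (-5)² - 3*(-5))) + 2256/4736 = (5 - 5*(-10 + 25 + 15)) + 2256*(1/4736) = (5 - 5*30) + 141/296 = (5 - 150) + 141/296 = -145 + 141/296 = -42779/296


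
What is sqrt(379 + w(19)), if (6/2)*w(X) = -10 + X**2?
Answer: 4*sqrt(31) ≈ 22.271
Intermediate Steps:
w(X) = -10/3 + X**2/3 (w(X) = (-10 + X**2)/3 = -10/3 + X**2/3)
sqrt(379 + w(19)) = sqrt(379 + (-10/3 + (1/3)*19**2)) = sqrt(379 + (-10/3 + (1/3)*361)) = sqrt(379 + (-10/3 + 361/3)) = sqrt(379 + 117) = sqrt(496) = 4*sqrt(31)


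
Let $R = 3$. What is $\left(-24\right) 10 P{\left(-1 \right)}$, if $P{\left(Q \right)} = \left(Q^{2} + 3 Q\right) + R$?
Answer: $-240$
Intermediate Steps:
$P{\left(Q \right)} = 3 + Q^{2} + 3 Q$ ($P{\left(Q \right)} = \left(Q^{2} + 3 Q\right) + 3 = 3 + Q^{2} + 3 Q$)
$\left(-24\right) 10 P{\left(-1 \right)} = \left(-24\right) 10 \left(3 + \left(-1\right)^{2} + 3 \left(-1\right)\right) = - 240 \left(3 + 1 - 3\right) = \left(-240\right) 1 = -240$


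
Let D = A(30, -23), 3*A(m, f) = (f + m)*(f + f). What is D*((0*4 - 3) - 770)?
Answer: 248906/3 ≈ 82969.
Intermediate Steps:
A(m, f) = 2*f*(f + m)/3 (A(m, f) = ((f + m)*(f + f))/3 = ((f + m)*(2*f))/3 = (2*f*(f + m))/3 = 2*f*(f + m)/3)
D = -322/3 (D = (⅔)*(-23)*(-23 + 30) = (⅔)*(-23)*7 = -322/3 ≈ -107.33)
D*((0*4 - 3) - 770) = -322*((0*4 - 3) - 770)/3 = -322*((0 - 3) - 770)/3 = -322*(-3 - 770)/3 = -322/3*(-773) = 248906/3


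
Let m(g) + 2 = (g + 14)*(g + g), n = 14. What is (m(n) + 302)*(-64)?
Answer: -69376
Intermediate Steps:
m(g) = -2 + 2*g*(14 + g) (m(g) = -2 + (g + 14)*(g + g) = -2 + (14 + g)*(2*g) = -2 + 2*g*(14 + g))
(m(n) + 302)*(-64) = ((-2 + 2*14² + 28*14) + 302)*(-64) = ((-2 + 2*196 + 392) + 302)*(-64) = ((-2 + 392 + 392) + 302)*(-64) = (782 + 302)*(-64) = 1084*(-64) = -69376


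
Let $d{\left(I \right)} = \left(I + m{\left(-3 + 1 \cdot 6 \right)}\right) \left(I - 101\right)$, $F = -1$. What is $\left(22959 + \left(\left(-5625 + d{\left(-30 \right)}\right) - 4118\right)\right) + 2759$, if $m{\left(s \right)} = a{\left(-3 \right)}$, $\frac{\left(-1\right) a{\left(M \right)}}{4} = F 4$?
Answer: $17809$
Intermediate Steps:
$a{\left(M \right)} = 16$ ($a{\left(M \right)} = - 4 \left(\left(-1\right) 4\right) = \left(-4\right) \left(-4\right) = 16$)
$m{\left(s \right)} = 16$
$d{\left(I \right)} = \left(-101 + I\right) \left(16 + I\right)$ ($d{\left(I \right)} = \left(I + 16\right) \left(I - 101\right) = \left(16 + I\right) \left(-101 + I\right) = \left(-101 + I\right) \left(16 + I\right)$)
$\left(22959 + \left(\left(-5625 + d{\left(-30 \right)}\right) - 4118\right)\right) + 2759 = \left(22959 - 7909\right) + 2759 = 15050 + 2759 = 17809$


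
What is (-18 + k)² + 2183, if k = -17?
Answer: 3408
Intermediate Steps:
(-18 + k)² + 2183 = (-18 - 17)² + 2183 = (-35)² + 2183 = 1225 + 2183 = 3408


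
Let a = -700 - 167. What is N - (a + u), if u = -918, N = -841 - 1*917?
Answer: 27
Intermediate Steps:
N = -1758 (N = -841 - 917 = -1758)
a = -867
N - (a + u) = -1758 - (-867 - 918) = -1758 - 1*(-1785) = -1758 + 1785 = 27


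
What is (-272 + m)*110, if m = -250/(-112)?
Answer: -830885/28 ≈ -29674.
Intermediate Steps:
m = 125/56 (m = -250*(-1/112) = 125/56 ≈ 2.2321)
(-272 + m)*110 = (-272 + 125/56)*110 = -15107/56*110 = -830885/28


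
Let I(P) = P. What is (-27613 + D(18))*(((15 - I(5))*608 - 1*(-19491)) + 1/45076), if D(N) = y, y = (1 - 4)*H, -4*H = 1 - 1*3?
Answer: -63659066027913/90152 ≈ -7.0613e+8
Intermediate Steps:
H = ½ (H = -(1 - 1*3)/4 = -(1 - 3)/4 = -¼*(-2) = ½ ≈ 0.50000)
y = -3/2 (y = (1 - 4)*(½) = -3*½ = -3/2 ≈ -1.5000)
D(N) = -3/2
(-27613 + D(18))*(((15 - I(5))*608 - 1*(-19491)) + 1/45076) = (-27613 - 3/2)*(((15 - 1*5)*608 - 1*(-19491)) + 1/45076) = -55229*(((15 - 5)*608 + 19491) + 1/45076)/2 = -55229*((10*608 + 19491) + 1/45076)/2 = -55229*((6080 + 19491) + 1/45076)/2 = -55229*(25571 + 1/45076)/2 = -55229/2*1152638397/45076 = -63659066027913/90152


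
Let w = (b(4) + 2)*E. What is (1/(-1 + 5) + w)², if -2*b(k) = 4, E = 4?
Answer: 1/16 ≈ 0.062500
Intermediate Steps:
b(k) = -2 (b(k) = -½*4 = -2)
w = 0 (w = (-2 + 2)*4 = 0*4 = 0)
(1/(-1 + 5) + w)² = (1/(-1 + 5) + 0)² = (1/4 + 0)² = (¼ + 0)² = (¼)² = 1/16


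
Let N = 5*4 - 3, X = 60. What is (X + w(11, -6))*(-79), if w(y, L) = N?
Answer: -6083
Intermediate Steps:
N = 17 (N = 20 - 3 = 17)
w(y, L) = 17
(X + w(11, -6))*(-79) = (60 + 17)*(-79) = 77*(-79) = -6083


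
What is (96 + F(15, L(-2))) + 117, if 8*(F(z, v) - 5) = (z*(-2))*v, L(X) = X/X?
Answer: 857/4 ≈ 214.25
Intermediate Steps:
L(X) = 1
F(z, v) = 5 - v*z/4 (F(z, v) = 5 + ((z*(-2))*v)/8 = 5 + ((-2*z)*v)/8 = 5 + (-2*v*z)/8 = 5 - v*z/4)
(96 + F(15, L(-2))) + 117 = (96 + (5 - 1/4*1*15)) + 117 = (96 + (5 - 15/4)) + 117 = (96 + 5/4) + 117 = 389/4 + 117 = 857/4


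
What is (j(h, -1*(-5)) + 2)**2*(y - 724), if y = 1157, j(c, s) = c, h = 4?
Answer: 15588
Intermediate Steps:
(j(h, -1*(-5)) + 2)**2*(y - 724) = (4 + 2)**2*(1157 - 724) = 6**2*433 = 36*433 = 15588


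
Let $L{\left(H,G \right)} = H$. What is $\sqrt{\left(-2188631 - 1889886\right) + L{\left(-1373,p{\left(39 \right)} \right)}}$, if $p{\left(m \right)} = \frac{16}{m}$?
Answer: $i \sqrt{4079890} \approx 2019.9 i$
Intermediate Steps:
$\sqrt{\left(-2188631 - 1889886\right) + L{\left(-1373,p{\left(39 \right)} \right)}} = \sqrt{\left(-2188631 - 1889886\right) - 1373} = \sqrt{-4078517 - 1373} = \sqrt{-4079890} = i \sqrt{4079890}$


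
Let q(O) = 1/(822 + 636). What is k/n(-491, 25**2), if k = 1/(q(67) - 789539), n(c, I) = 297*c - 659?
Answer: 729/84313522783223 ≈ 8.6463e-12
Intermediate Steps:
q(O) = 1/1458
n(c, I) = -659 + 297*c
k = -1458/1151147861 (k = 1/(1/1458 - 789539) = 1/(-1151147861/1458) = -1458/1151147861 ≈ -1.2666e-6)
k/n(-491, 25**2) = -1458/(1151147861*(-659 + 297*(-491))) = -1458/(1151147861*(-659 - 145827)) = -1458/1151147861/(-146486) = -1458/1151147861*(-1/146486) = 729/84313522783223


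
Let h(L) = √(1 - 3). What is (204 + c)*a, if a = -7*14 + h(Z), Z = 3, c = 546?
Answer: -73500 + 750*I*√2 ≈ -73500.0 + 1060.7*I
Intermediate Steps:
h(L) = I*√2 (h(L) = √(-2) = I*√2)
a = -98 + I*√2 (a = -7*14 + I*√2 = -98 + I*√2 ≈ -98.0 + 1.4142*I)
(204 + c)*a = (204 + 546)*(-98 + I*√2) = 750*(-98 + I*√2) = -73500 + 750*I*√2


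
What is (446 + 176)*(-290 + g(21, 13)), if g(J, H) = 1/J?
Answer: -3787358/21 ≈ -1.8035e+5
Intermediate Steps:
(446 + 176)*(-290 + g(21, 13)) = (446 + 176)*(-290 + 1/21) = 622*(-290 + 1/21) = 622*(-6089/21) = -3787358/21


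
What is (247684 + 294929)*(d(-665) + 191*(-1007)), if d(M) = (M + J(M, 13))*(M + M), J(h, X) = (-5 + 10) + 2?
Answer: 370497784239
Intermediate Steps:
J(h, X) = 7 (J(h, X) = 5 + 2 = 7)
d(M) = 2*M*(7 + M) (d(M) = (M + 7)*(M + M) = (7 + M)*(2*M) = 2*M*(7 + M))
(247684 + 294929)*(d(-665) + 191*(-1007)) = (247684 + 294929)*(2*(-665)*(7 - 665) + 191*(-1007)) = 542613*(2*(-665)*(-658) - 192337) = 542613*(875140 - 192337) = 542613*682803 = 370497784239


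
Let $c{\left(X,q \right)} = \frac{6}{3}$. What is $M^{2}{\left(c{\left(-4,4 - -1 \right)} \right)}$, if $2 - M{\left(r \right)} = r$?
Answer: $0$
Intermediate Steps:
$c{\left(X,q \right)} = 2$ ($c{\left(X,q \right)} = 6 \cdot \frac{1}{3} = 2$)
$M{\left(r \right)} = 2 - r$
$M^{2}{\left(c{\left(-4,4 - -1 \right)} \right)} = \left(2 - 2\right)^{2} = 0^{2} = 0$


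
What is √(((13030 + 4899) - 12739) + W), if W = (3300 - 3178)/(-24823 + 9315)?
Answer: √312045765046/7754 ≈ 72.042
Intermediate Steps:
W = -61/7754 (W = 122/(-15508) = 122*(-1/15508) = -61/7754 ≈ -0.0078669)
√(((13030 + 4899) - 12739) + W) = √(((13030 + 4899) - 12739) - 61/7754) = √((17929 - 12739) - 61/7754) = √(5190 - 61/7754) = √(40243199/7754) = √312045765046/7754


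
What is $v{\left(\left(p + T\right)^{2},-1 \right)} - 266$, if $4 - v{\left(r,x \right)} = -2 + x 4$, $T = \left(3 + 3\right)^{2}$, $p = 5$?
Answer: $-256$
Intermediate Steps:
$T = 36$ ($T = 6^{2} = 36$)
$v{\left(r,x \right)} = 6 - 4 x$ ($v{\left(r,x \right)} = 4 - \left(-2 + x 4\right) = 4 - \left(-2 + 4 x\right) = 6 - 4 x$)
$v{\left(\left(p + T\right)^{2},-1 \right)} - 266 = \left(6 - -4\right) - 266 = \left(6 + 4\right) - 266 = 10 - 266 = -256$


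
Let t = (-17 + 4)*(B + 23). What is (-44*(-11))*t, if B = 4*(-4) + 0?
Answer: -44044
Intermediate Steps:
B = -16 (B = -16 + 0 = -16)
t = -91 (t = (-17 + 4)*(-16 + 23) = -13*7 = -91)
(-44*(-11))*t = -44*(-11)*(-91) = 484*(-91) = -44044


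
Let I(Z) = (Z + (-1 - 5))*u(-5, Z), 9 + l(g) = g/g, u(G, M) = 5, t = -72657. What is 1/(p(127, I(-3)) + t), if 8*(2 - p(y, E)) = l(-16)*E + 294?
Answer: -4/290947 ≈ -1.3748e-5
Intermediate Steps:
l(g) = -8 (l(g) = -9 + g/g = -9 + 1 = -8)
I(Z) = -30 + 5*Z (I(Z) = (Z + (-1 - 5))*5 = (Z - 6)*5 = (-6 + Z)*5 = -30 + 5*Z)
p(y, E) = -139/4 + E (p(y, E) = 2 - (-8*E + 294)/8 = 2 - (294 - 8*E)/8 = 2 + (-147/4 + E) = -139/4 + E)
1/(p(127, I(-3)) + t) = 1/((-139/4 + (-30 + 5*(-3))) - 72657) = 1/((-139/4 + (-30 - 15)) - 72657) = 1/((-139/4 - 45) - 72657) = 1/(-319/4 - 72657) = 1/(-290947/4) = -4/290947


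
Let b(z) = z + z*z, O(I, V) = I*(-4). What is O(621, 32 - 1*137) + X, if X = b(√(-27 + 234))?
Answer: -2277 + 3*√23 ≈ -2262.6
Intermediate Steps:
O(I, V) = -4*I
b(z) = z + z²
X = 3*√23*(1 + 3*√23) (X = √(-27 + 234)*(1 + √(-27 + 234)) = √207*(1 + √207) = (3*√23)*(1 + 3*√23) = 3*√23*(1 + 3*√23) ≈ 221.39)
O(621, 32 - 1*137) + X = -4*621 + (207 + 3*√23) = -2484 + (207 + 3*√23) = -2277 + 3*√23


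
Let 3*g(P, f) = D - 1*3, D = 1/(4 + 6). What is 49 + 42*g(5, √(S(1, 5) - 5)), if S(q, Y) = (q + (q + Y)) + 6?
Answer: 42/5 ≈ 8.4000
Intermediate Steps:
S(q, Y) = 6 + Y + 2*q (S(q, Y) = (q + (Y + q)) + 6 = (Y + 2*q) + 6 = 6 + Y + 2*q)
D = ⅒ (D = 1/10 = ⅒ ≈ 0.10000)
g(P, f) = -29/30 (g(P, f) = (⅒ - 1*3)/3 = (⅒ - 3)/3 = (⅓)*(-29/10) = -29/30)
49 + 42*g(5, √(S(1, 5) - 5)) = 49 + 42*(-29/30) = 49 - 203/5 = 42/5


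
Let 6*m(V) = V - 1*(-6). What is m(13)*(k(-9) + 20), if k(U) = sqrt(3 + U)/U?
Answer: 190/3 - 19*I*sqrt(6)/54 ≈ 63.333 - 0.86186*I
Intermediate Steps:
m(V) = 1 + V/6 (m(V) = (V - 1*(-6))/6 = (V + 6)/6 = (6 + V)/6 = 1 + V/6)
k(U) = sqrt(3 + U)/U
m(13)*(k(-9) + 20) = (1 + (1/6)*13)*(sqrt(3 - 9)/(-9) + 20) = (1 + 13/6)*(-I*sqrt(6)/9 + 20) = 19*(-I*sqrt(6)/9 + 20)/6 = 19*(20 - I*sqrt(6)/9)/6 = 190/3 - 19*I*sqrt(6)/54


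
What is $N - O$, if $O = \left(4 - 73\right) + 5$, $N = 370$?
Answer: $434$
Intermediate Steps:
$O = -64$ ($O = -69 + 5 = -64$)
$N - O = 370 - -64 = 370 + 64 = 434$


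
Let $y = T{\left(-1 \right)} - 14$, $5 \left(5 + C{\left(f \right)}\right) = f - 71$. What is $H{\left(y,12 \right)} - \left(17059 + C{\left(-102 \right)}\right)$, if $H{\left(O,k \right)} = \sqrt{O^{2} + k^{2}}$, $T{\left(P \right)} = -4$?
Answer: $- \frac{85097}{5} + 6 \sqrt{13} \approx -16998.0$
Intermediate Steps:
$C{\left(f \right)} = - \frac{96}{5} + \frac{f}{5}$ ($C{\left(f \right)} = -5 + \frac{f - 71}{5} = -5 + \frac{-71 + f}{5} = -5 + \left(- \frac{71}{5} + \frac{f}{5}\right) = - \frac{96}{5} + \frac{f}{5}$)
$y = -18$ ($y = -4 - 14 = -18$)
$H{\left(y,12 \right)} - \left(17059 + C{\left(-102 \right)}\right) = \sqrt{\left(-18\right)^{2} + 12^{2}} - \left(\frac{85199}{5} - \frac{102}{5}\right) = \sqrt{324 + 144} - \frac{85097}{5} = \sqrt{468} - \frac{85097}{5} = 6 \sqrt{13} + \left(-17059 + \frac{198}{5}\right) = 6 \sqrt{13} - \frac{85097}{5} = - \frac{85097}{5} + 6 \sqrt{13}$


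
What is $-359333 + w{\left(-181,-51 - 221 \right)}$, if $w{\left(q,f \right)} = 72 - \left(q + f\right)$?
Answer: $-358808$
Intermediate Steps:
$w{\left(q,f \right)} = 72 - f - q$ ($w{\left(q,f \right)} = 72 - \left(f + q\right) = 72 - f - q$)
$-359333 + w{\left(-181,-51 - 221 \right)} = -359333 - \left(-304 - 221\right) = -359333 + \left(72 - \left(-51 - 221\right) + 181\right) = -359333 + \left(72 - -272 + 181\right) = -359333 + \left(72 + 272 + 181\right) = -359333 + 525 = -358808$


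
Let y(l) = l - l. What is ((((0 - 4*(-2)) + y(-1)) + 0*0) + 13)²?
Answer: 441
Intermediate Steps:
y(l) = 0
((((0 - 4*(-2)) + y(-1)) + 0*0) + 13)² = ((((0 - 4*(-2)) + 0) + 0*0) + 13)² = ((((0 + 8) + 0) + 0) + 13)² = (((8 + 0) + 0) + 13)² = ((8 + 0) + 13)² = (8 + 13)² = 21² = 441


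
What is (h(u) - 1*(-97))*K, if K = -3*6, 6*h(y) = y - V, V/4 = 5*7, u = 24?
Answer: -1398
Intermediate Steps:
V = 140 (V = 4*(5*7) = 4*35 = 140)
h(y) = -70/3 + y/6 (h(y) = (y - 1*140)/6 = (y - 140)/6 = (-140 + y)/6 = -70/3 + y/6)
K = -18
(h(u) - 1*(-97))*K = ((-70/3 + (⅙)*24) - 1*(-97))*(-18) = ((-70/3 + 4) + 97)*(-18) = (-58/3 + 97)*(-18) = (233/3)*(-18) = -1398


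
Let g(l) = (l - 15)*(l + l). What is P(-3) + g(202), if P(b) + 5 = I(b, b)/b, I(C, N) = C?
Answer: 75544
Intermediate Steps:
P(b) = -4 (P(b) = -5 + b/b = -5 + 1 = -4)
g(l) = 2*l*(-15 + l) (g(l) = (-15 + l)*(2*l) = 2*l*(-15 + l))
P(-3) + g(202) = -4 + 2*202*(-15 + 202) = -4 + 2*202*187 = -4 + 75548 = 75544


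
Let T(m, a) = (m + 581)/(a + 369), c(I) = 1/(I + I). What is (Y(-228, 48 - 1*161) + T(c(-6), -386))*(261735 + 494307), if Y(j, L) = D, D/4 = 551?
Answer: 55776368515/34 ≈ 1.6405e+9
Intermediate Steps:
D = 2204 (D = 4*551 = 2204)
c(I) = 1/(2*I)
Y(j, L) = 2204
T(m, a) = (581 + m)/(369 + a)
(Y(-228, 48 - 1*161) + T(c(-6), -386))*(261735 + 494307) = (2204 + (581 + (½)/(-6))/(369 - 386))*(261735 + 494307) = (2204 + (581 + (½)*(-⅙))/(-17))*756042 = (2204 - (581 - 1/12)/17)*756042 = (2204 - 1/17*6971/12)*756042 = (2204 - 6971/204)*756042 = (442645/204)*756042 = 55776368515/34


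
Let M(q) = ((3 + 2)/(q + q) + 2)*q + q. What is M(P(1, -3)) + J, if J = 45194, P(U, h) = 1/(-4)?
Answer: 180783/4 ≈ 45196.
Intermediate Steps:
P(U, h) = -¼
M(q) = q + q*(2 + 5/(2*q)) (M(q) = (5/((2*q)) + 2)*q + q = (5*(1/(2*q)) + 2)*q + q = (5/(2*q) + 2)*q + q = (2 + 5/(2*q))*q + q = q*(2 + 5/(2*q)) + q = q + q*(2 + 5/(2*q)))
M(P(1, -3)) + J = (5/2 + 3*(-¼)) + 45194 = (5/2 - ¾) + 45194 = 7/4 + 45194 = 180783/4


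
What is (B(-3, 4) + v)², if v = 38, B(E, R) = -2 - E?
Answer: 1521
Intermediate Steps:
(B(-3, 4) + v)² = ((-2 - 1*(-3)) + 38)² = ((-2 + 3) + 38)² = (1 + 38)² = 39² = 1521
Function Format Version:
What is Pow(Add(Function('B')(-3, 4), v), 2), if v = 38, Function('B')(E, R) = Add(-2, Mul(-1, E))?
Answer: 1521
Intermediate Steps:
Pow(Add(Function('B')(-3, 4), v), 2) = Pow(Add(Add(-2, Mul(-1, -3)), 38), 2) = Pow(Add(Add(-2, 3), 38), 2) = Pow(Add(1, 38), 2) = Pow(39, 2) = 1521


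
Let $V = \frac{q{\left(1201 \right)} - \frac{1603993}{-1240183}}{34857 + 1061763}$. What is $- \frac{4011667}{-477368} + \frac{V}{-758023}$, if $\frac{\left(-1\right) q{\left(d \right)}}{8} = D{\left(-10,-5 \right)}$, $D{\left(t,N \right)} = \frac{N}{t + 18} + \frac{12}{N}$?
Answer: $\frac{1723208997666805346696463}{205053119513960036240600} \approx 8.4037$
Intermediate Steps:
$D{\left(t,N \right)} = \frac{12}{N} + \frac{N}{18 + t}$ ($D{\left(t,N \right)} = \frac{N}{18 + t} + \frac{12}{N} = \frac{12}{N} + \frac{N}{18 + t}$)
$q{\left(d \right)} = \frac{121}{5}$ ($q{\left(d \right)} = - 8 \frac{216 + \left(-5\right)^{2} + 12 \left(-10\right)}{\left(-5\right) \left(18 - 10\right)} = - 8 \left(- \frac{216 + 25 - 120}{5 \cdot 8}\right) = - 8 \left(\left(- \frac{1}{5}\right) \frac{1}{8} \cdot 121\right) = \left(-8\right) \left(- \frac{121}{40}\right) = \frac{121}{5}$)
$V = \frac{13173509}{566670617275}$ ($V = \frac{\frac{121}{5} - \frac{1603993}{-1240183}}{34857 + 1061763} = \frac{\frac{121}{5} - - \frac{1603993}{1240183}}{1096620} = \left(\frac{121}{5} + \frac{1603993}{1240183}\right) \frac{1}{1096620} = \frac{158082108}{6200915} \cdot \frac{1}{1096620} = \frac{13173509}{566670617275} \approx 2.3247 \cdot 10^{-5}$)
$- \frac{4011667}{-477368} + \frac{V}{-758023} = - \frac{4011667}{-477368} + \frac{13173509}{566670617275 \left(-758023\right)} = \left(-4011667\right) \left(- \frac{1}{477368}\right) + \frac{13173509}{566670617275} \left(- \frac{1}{758023}\right) = \frac{4011667}{477368} - \frac{13173509}{429549361318647325} = \frac{1723208997666805346696463}{205053119513960036240600}$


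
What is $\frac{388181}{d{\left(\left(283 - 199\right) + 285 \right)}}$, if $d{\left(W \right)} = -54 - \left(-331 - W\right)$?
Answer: $\frac{388181}{646} \approx 600.9$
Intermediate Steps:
$d{\left(W \right)} = 277 + W$ ($d{\left(W \right)} = -54 + \left(331 + W\right) = 277 + W$)
$\frac{388181}{d{\left(\left(283 - 199\right) + 285 \right)}} = \frac{388181}{277 + \left(\left(283 - 199\right) + 285\right)} = \frac{388181}{277 + \left(84 + 285\right)} = \frac{388181}{277 + 369} = \frac{388181}{646}$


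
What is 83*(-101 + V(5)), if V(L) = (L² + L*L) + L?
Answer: -3818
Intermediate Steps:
V(L) = L + 2*L² (V(L) = (L² + L²) + L = 2*L² + L = L + 2*L²)
83*(-101 + V(5)) = 83*(-101 + 5*(1 + 2*5)) = 83*(-101 + 5*(1 + 10)) = 83*(-101 + 5*11) = 83*(-101 + 55) = 83*(-46) = -3818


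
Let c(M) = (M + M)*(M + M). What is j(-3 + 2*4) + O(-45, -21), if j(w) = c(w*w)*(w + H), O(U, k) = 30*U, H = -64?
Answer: -148850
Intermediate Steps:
c(M) = 4*M² (c(M) = (2*M)*(2*M) = 4*M²)
j(w) = 4*w⁴*(-64 + w) (j(w) = (4*(w*w)²)*(w - 64) = (4*(w²)²)*(-64 + w) = (4*w⁴)*(-64 + w) = 4*w⁴*(-64 + w))
j(-3 + 2*4) + O(-45, -21) = 4*(-3 + 2*4)⁴*(-64 + (-3 + 2*4)) + 30*(-45) = 4*(-3 + 8)⁴*(-64 + (-3 + 8)) - 1350 = 4*5⁴*(-64 + 5) - 1350 = 4*625*(-59) - 1350 = -147500 - 1350 = -148850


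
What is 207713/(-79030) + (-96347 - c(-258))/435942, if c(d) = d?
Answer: -24536183579/8613124065 ≈ -2.8487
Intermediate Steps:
207713/(-79030) + (-96347 - c(-258))/435942 = 207713/(-79030) + (-96347 - 1*(-258))/435942 = 207713*(-1/79030) + (-96347 + 258)*(1/435942) = -207713/79030 - 96089*1/435942 = -207713/79030 - 96089/435942 = -24536183579/8613124065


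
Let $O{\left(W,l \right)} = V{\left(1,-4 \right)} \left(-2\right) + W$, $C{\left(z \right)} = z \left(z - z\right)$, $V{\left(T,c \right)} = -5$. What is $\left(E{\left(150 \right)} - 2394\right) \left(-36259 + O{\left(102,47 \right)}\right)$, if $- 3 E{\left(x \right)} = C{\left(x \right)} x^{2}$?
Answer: $86535918$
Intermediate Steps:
$C{\left(z \right)} = 0$ ($C{\left(z \right)} = z 0 = 0$)
$O{\left(W,l \right)} = 10 + W$ ($O{\left(W,l \right)} = \left(-5\right) \left(-2\right) + W = 10 + W$)
$E{\left(x \right)} = 0$ ($E{\left(x \right)} = - \frac{0 x^{2}}{3} = \left(- \frac{1}{3}\right) 0 = 0$)
$\left(E{\left(150 \right)} - 2394\right) \left(-36259 + O{\left(102,47 \right)}\right) = \left(0 - 2394\right) \left(-36259 + \left(10 + 102\right)\right) = - 2394 \left(-36259 + 112\right) = \left(-2394\right) \left(-36147\right) = 86535918$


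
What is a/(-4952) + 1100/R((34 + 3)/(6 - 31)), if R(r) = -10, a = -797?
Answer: -543923/4952 ≈ -109.84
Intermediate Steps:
a/(-4952) + 1100/R((34 + 3)/(6 - 31)) = -797/(-4952) + 1100/(-10) = -797*(-1/4952) + 1100*(-⅒) = 797/4952 - 110 = -543923/4952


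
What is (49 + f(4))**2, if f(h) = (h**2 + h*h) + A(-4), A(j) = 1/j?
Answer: 104329/16 ≈ 6520.6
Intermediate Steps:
f(h) = -1/4 + 2*h**2 (f(h) = (h**2 + h*h) + 1/(-4) = (h**2 + h**2) - 1/4 = 2*h**2 - 1/4 = -1/4 + 2*h**2)
(49 + f(4))**2 = (49 + (-1/4 + 2*4**2))**2 = (49 + (-1/4 + 2*16))**2 = (49 + (-1/4 + 32))**2 = (49 + 127/4)**2 = (323/4)**2 = 104329/16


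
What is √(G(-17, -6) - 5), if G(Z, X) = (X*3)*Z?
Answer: √301 ≈ 17.349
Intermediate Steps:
G(Z, X) = 3*X*Z (G(Z, X) = (3*X)*Z = 3*X*Z)
√(G(-17, -6) - 5) = √(3*(-6)*(-17) - 5) = √(306 - 5) = √301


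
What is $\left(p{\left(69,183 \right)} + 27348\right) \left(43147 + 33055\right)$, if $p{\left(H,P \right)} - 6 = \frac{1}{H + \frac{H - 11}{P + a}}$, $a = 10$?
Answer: $\frac{27879259376486}{13375} \approx 2.0844 \cdot 10^{9}$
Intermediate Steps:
$p{\left(H,P \right)} = 6 + \frac{1}{H + \frac{-11 + H}{10 + P}}$ ($p{\left(H,P \right)} = 6 + \frac{1}{H + \frac{H - 11}{P + 10}} = 6 + \frac{1}{H + \frac{-11 + H}{10 + P}}$)
$\left(p{\left(69,183 \right)} + 27348\right) \left(43147 + 33055\right) = \left(\frac{-56 + 183 + 66 \cdot 69 + 6 \cdot 69 \cdot 183}{-11 + 11 \cdot 69 + 69 \cdot 183} + 27348\right) \left(43147 + 33055\right) = \left(\frac{-56 + 183 + 4554 + 75762}{-11 + 759 + 12627} + 27348\right) 76202 = \left(\frac{1}{13375} \cdot 80443 + 27348\right) 76202 = \left(\frac{80443}{13375} + 27348\right) 76202 = \frac{365859943}{13375} \cdot 76202 = \frac{27879259376486}{13375}$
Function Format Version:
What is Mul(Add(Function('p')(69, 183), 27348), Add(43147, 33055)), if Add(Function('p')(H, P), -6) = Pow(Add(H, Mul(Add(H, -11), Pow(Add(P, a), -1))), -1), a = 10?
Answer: Rational(27879259376486, 13375) ≈ 2.0844e+9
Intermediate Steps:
Function('p')(H, P) = Add(6, Pow(Add(H, Mul(Pow(Add(10, P), -1), Add(-11, H))), -1)) (Function('p')(H, P) = Add(6, Pow(Add(H, Mul(Add(H, -11), Pow(Add(P, 10), -1))), -1)) = Add(6, Pow(Add(H, Mul(Add(-11, H), Pow(Add(10, P), -1))), -1)) = Add(6, Pow(Add(H, Mul(Pow(Add(10, P), -1), Add(-11, H))), -1)))
Mul(Add(Function('p')(69, 183), 27348), Add(43147, 33055)) = Mul(Add(Mul(Pow(Add(-11, Mul(11, 69), Mul(69, 183)), -1), Add(-56, 183, Mul(66, 69), Mul(6, 69, 183))), 27348), Add(43147, 33055)) = Mul(Add(Mul(Pow(Add(-11, 759, 12627), -1), Add(-56, 183, 4554, 75762)), 27348), 76202) = Mul(Add(Mul(Pow(13375, -1), 80443), 27348), 76202) = Mul(Add(Mul(Rational(1, 13375), 80443), 27348), 76202) = Mul(Add(Rational(80443, 13375), 27348), 76202) = Mul(Rational(365859943, 13375), 76202) = Rational(27879259376486, 13375)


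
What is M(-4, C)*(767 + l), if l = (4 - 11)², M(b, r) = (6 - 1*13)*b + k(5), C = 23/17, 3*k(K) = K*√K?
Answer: 22848 + 1360*√5 ≈ 25889.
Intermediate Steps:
k(K) = K^(3/2)/3 (k(K) = (K*√K)/3 = K^(3/2)/3)
C = 23/17 (C = 23*(1/17) = 23/17 ≈ 1.3529)
M(b, r) = -7*b + 5*√5/3 (M(b, r) = (6 - 1*13)*b + 5^(3/2)/3 = (6 - 13)*b + (5*√5)/3 = -7*b + 5*√5/3)
l = 49 (l = (-7)² = 49)
M(-4, C)*(767 + l) = (-7*(-4) + 5*√5/3)*(767 + 49) = (28 + 5*√5/3)*816 = 22848 + 1360*√5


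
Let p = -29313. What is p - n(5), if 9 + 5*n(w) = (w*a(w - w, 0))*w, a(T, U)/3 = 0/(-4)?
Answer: -146556/5 ≈ -29311.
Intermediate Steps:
a(T, U) = 0 (a(T, U) = 3*(0/(-4)) = 3*(0*(-1/4)) = 3*0 = 0)
n(w) = -9/5 (n(w) = -9/5 + ((w*0)*w)/5 = -9/5 + (0*w)/5 = -9/5 + (1/5)*0 = -9/5 + 0 = -9/5)
p - n(5) = -29313 - 1*(-9/5) = -29313 + 9/5 = -146556/5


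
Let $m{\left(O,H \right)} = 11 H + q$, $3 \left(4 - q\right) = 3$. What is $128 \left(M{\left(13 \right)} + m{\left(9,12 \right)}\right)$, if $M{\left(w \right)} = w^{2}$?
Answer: $38912$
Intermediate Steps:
$q = 3$ ($q = 4 - 1 = 3$)
$m{\left(O,H \right)} = 3 + 11 H$ ($m{\left(O,H \right)} = 11 H + 3 = 3 + 11 H$)
$128 \left(M{\left(13 \right)} + m{\left(9,12 \right)}\right) = 128 \left(13^{2} + \left(3 + 11 \cdot 12\right)\right) = 128 \left(169 + \left(3 + 132\right)\right) = 128 \left(169 + 135\right) = 128 \cdot 304 = 38912$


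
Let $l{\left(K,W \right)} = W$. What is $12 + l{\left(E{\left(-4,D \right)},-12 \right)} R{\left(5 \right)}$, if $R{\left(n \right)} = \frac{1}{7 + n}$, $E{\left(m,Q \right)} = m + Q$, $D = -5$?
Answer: $11$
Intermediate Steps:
$E{\left(m,Q \right)} = Q + m$
$12 + l{\left(E{\left(-4,D \right)},-12 \right)} R{\left(5 \right)} = 12 - \frac{12}{7 + 5} = 12 - \frac{12}{12} = 12 - 1 = 11$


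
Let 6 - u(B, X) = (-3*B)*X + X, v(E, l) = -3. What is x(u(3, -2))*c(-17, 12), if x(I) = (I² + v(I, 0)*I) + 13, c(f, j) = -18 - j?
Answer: -4290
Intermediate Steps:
u(B, X) = 6 - X + 3*B*X (u(B, X) = 6 - ((-3*B)*X + X) = 6 - (-3*B*X + X) = 6 - (X - 3*B*X) = 6 + (-X + 3*B*X) = 6 - X + 3*B*X)
x(I) = 13 + I² - 3*I (x(I) = (I² - 3*I) + 13 = 13 + I² - 3*I)
x(u(3, -2))*c(-17, 12) = (13 + (6 - 1*(-2) + 3*3*(-2))² - 3*(6 - 1*(-2) + 3*3*(-2)))*(-18 - 1*12) = (13 + (6 + 2 - 18)² - 3*(6 + 2 - 18))*(-18 - 12) = (13 + (-10)² - 3*(-10))*(-30) = (13 + 100 + 30)*(-30) = 143*(-30) = -4290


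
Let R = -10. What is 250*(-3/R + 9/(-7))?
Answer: -1725/7 ≈ -246.43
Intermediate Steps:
250*(-3/R + 9/(-7)) = 250*(-3/(-10) + 9/(-7)) = 250*(-3*(-⅒) + 9*(-⅐)) = 250*(3/10 - 9/7) = 250*(-69/70) = -1725/7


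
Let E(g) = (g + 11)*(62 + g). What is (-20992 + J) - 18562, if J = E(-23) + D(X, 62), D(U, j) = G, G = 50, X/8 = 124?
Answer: -39972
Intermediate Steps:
X = 992 (X = 8*124 = 992)
E(g) = (11 + g)*(62 + g)
D(U, j) = 50
J = -418 (J = (682 + (-23)² + 73*(-23)) + 50 = (682 + 529 - 1679) + 50 = -468 + 50 = -418)
(-20992 + J) - 18562 = (-20992 - 418) - 18562 = -21410 - 18562 = -39972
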